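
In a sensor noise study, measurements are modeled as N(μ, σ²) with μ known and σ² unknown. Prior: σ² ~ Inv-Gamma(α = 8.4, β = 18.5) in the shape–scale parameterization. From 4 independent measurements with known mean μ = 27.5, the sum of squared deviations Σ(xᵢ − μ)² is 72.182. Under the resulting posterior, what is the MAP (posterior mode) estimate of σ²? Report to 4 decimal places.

4.7887

With known mean μ and an Inverse-Gamma(α, β) prior on σ², the Normal likelihood is conjugate: posterior is Inv-Gamma(α + n/2, β + Σ(xᵢ−μ)²/2).
Posterior: Inv-Gamma(8.4 + 4/2, 18.5 + 72.182/2) = Inv-Gamma(10.40, 54.5910).
Mode = β/(α+1) = 54.5910/11.40 = 4.7887.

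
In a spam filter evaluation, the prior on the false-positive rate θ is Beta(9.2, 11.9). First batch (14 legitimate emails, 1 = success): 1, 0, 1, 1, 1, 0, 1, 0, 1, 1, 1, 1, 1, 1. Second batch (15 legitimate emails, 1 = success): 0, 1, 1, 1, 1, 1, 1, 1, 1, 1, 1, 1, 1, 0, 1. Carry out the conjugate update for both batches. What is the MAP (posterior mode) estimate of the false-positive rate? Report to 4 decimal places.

The Beta prior is conjugate to a Binomial/Bernoulli likelihood; the update adds successes to α and failures to β.
After batch 1: Beta(9.2+11, 11.9+3) = Beta(20.2, 14.9).
After batch 2: Beta(20.2+13, 14.9+2) = Beta(33.2, 16.9).
Mode of Beta(a,b) for a,b>1 is (a−1)/(a+b−2) = 32.2/48.1 = 0.6694.

0.6694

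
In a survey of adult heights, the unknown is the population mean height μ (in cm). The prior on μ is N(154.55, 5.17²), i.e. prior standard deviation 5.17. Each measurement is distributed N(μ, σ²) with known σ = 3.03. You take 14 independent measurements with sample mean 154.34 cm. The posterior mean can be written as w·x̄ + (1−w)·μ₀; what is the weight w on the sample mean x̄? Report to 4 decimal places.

For Normal data with known variance σ², a Normal(μ₀, σ₀²) prior on μ is conjugate. Posterior precision = 1/σ₀² + n/σ²; posterior mean is the precision-weighted average of μ₀ and x̄.
σ₀² = 5.17² = 26.7289, σ² = 3.03² = 9.1809. Prior precision 1/σ₀² = 1/26.7289; data precision n/σ² = 14/9.1809.
w = (n/σ²)/(1/σ₀² + n/σ²) = n·σ₀²/(σ² + n·σ₀²) = 14·26.7289/(9.1809 + 14·26.7289) = 374.2046/383.3855 = 0.9761.

0.9761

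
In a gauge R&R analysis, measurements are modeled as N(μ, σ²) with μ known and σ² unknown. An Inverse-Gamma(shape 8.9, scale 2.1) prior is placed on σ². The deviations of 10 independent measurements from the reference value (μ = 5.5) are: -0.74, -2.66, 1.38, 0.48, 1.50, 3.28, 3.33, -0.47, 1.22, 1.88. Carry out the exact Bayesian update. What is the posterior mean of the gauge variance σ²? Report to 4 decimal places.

With known mean μ and an Inverse-Gamma(α, β) prior on σ², the Normal likelihood is conjugate: posterior is Inv-Gamma(α + n/2, β + Σ(xᵢ−μ)²/2).
Σ(xᵢ−μ)² = (-0.74)² + (-2.66)² + (1.38)² + (0.48)² + (1.50)² + (3.28)² + (3.33)² + (-0.47)² + (1.22)² + (1.88)² = 39.0990.
Posterior: Inv-Gamma(8.9 + 10/2, 2.1 + 39.0990/2) = Inv-Gamma(13.90, 21.64950).
E[σ²|data] = β/(α−1) = 21.64950/12.90 = 1.6783.

1.6783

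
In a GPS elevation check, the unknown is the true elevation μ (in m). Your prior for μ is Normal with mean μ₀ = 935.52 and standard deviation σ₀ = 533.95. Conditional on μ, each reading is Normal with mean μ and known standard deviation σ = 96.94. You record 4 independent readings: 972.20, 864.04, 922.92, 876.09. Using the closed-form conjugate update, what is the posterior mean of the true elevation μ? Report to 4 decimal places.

909.0308

For Normal data with known variance σ², a Normal(μ₀, σ₀²) prior on μ is conjugate. Posterior precision = 1/σ₀² + n/σ²; posterior mean is the precision-weighted average of μ₀ and x̄.
Σxᵢ = 972.20 + 864.04 + 922.92 + 876.09 = 3635.25, so n·x̄ = 3635.25.
σ₀² = 533.95² = 285102.6025, σ² = 96.94² = 9397.3636; σ² + n·σ₀² = 9397.3636 + 4·285102.6025 = 1149807.7736.
Posterior mean = (μ₀/σ₀² + n·x̄/σ²)/(1/σ₀² + n/σ²) = (σ²·μ₀ + σ₀²·n·x̄)/(σ² + n·σ₀²) = (9397.3636·935.52 + 285102.6025·3635.25)/1149807.7736 = 1045210657.333197/1149807.7736 = 909.0308.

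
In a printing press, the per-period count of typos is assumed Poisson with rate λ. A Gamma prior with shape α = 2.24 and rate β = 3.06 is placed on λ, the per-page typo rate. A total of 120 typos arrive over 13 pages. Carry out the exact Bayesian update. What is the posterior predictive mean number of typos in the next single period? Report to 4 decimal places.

7.6115

With a Gamma(shape α, rate β) prior, the Poisson likelihood is conjugate: the posterior is Gamma(α + ΣXᵢ, β + n).
Posterior: Gamma(α+S, β+n) = Gamma(2.24+120, 3.06+13) = Gamma(122.24, 16.06).
The predictive distribution for one future period is NegBinom with mean α/β = 7.6115.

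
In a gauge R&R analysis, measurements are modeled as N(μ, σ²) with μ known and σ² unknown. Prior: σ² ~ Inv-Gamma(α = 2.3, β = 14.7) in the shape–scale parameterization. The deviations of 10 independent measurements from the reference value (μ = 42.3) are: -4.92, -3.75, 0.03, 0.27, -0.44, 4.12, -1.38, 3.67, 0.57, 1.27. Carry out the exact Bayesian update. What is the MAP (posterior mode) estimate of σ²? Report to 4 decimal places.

With known mean μ and an Inverse-Gamma(α, β) prior on σ², the Normal likelihood is conjugate: posterior is Inv-Gamma(α + n/2, β + Σ(xᵢ−μ)²/2).
Σ(xᵢ−μ)² = (-4.92)² + (-3.75)² + (0.03)² + (0.27)² + (-0.44)² + (4.12)² + (-1.38)² + (3.67)² + (0.57)² + (1.27)² = 72.8218.
Posterior: Inv-Gamma(2.3 + 10/2, 14.7 + 72.8218/2) = Inv-Gamma(7.30, 51.11090).
Mode = β/(α+1) = 51.11090/8.30 = 6.1579.

6.1579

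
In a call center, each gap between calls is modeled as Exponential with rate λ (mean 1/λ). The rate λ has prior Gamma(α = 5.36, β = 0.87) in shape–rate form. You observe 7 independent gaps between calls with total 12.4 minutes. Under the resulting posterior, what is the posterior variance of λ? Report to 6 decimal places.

With a Gamma(shape α, rate β) prior on the exponential rate λ, the posterior after n observations with total T = Σxᵢ is Gamma(α+n, β+T).
Posterior: Gamma(5.36+7, 0.87+12.4) = Gamma(12.36, 13.27).
Var = α/β² = 0.070190.

0.070190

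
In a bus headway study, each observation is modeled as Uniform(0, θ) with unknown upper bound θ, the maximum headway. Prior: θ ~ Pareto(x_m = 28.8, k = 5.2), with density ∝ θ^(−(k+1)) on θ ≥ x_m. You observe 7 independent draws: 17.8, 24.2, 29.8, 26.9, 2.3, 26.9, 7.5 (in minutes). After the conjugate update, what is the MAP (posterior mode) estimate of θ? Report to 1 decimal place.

A Pareto(scale x_m, shape k) prior on the upper bound θ of Uniform(0, θ) is conjugate: posterior is Pareto(max(x_m, max xᵢ), k + n).
Sample maximum = 29.8; prior scale x_m = 28.8 → posterior scale = max = 29.8.
Posterior shape = 5.2 + 7 = 12.2.
The Pareto density is decreasing on [x_m, ∞), so the mode is x_m = 29.8.

29.8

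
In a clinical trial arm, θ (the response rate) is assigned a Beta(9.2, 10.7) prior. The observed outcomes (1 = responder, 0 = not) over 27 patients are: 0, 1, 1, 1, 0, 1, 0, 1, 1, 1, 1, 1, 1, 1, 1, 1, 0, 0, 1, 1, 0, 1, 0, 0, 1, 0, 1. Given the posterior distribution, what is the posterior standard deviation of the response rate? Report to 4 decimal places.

The Beta prior is conjugate to a Binomial/Bernoulli likelihood; the update adds successes to α and failures to β.
Posterior: Beta(α+k, β+n−k) = Beta(9.2+18, 10.7+9) = Beta(27.2, 19.7).
Var = αβ/((α+β)²(α+β+1)) = 27.2·19.7/(46.9²·47.9) = 0.00508574; SD = √0.00508574 = 0.0713.

0.0713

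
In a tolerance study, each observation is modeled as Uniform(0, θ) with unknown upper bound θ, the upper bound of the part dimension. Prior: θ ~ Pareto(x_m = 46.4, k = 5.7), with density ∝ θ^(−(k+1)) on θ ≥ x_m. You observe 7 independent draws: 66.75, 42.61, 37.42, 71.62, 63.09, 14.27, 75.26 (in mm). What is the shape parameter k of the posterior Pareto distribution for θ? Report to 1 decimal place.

12.7

A Pareto(scale x_m, shape k) prior on the upper bound θ of Uniform(0, θ) is conjugate: posterior is Pareto(max(x_m, max xᵢ), k + n).
Sample maximum = 75.26; prior scale x_m = 46.4 → posterior scale = max = 75.26.
Posterior shape = 5.7 + 7 = 12.7.
Posterior shape k = 12.7.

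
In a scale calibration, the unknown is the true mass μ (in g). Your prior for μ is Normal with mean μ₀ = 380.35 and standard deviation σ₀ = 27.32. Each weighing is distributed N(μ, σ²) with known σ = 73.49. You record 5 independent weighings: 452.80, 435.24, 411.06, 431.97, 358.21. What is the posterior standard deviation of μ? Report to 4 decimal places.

21.0092

For Normal data with known variance σ², a Normal(μ₀, σ₀²) prior on μ is conjugate. Posterior precision = 1/σ₀² + n/σ²; posterior mean is the precision-weighted average of μ₀ and x̄.
σ₀² = 27.32² = 746.3824, σ² = 73.49² = 5400.7801; σ² + n·σ₀² = 5400.7801 + 5·746.3824 = 9132.6921.
Posterior precision = 1/σ₀² + n/σ² = 1/746.3824 + 5/5400.7801 = (σ² + n·σ₀²)/(σ₀²σ²) = 9132.6921/(746.3824·5400.7801); posterior variance σₙ² = σ₀²σ²/(σ² + n·σ₀²) = 746.3824·5400.7801/9132.6921 = 441.386523.
Posterior SD = √σₙ² = √(746.3824·5400.7801/9132.6921) = 21.0092.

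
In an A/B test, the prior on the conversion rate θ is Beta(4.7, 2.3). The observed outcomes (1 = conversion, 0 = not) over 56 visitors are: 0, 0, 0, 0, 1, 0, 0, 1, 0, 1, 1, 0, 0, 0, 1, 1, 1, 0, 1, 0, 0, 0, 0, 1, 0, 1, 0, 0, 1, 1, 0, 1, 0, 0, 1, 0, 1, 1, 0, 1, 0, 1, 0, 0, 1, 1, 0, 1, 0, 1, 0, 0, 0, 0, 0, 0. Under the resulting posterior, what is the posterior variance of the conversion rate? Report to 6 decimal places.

0.003816

The Beta prior is conjugate to a Binomial/Bernoulli likelihood; the update adds successes to α and failures to β.
Posterior: Beta(α+k, β+n−k) = Beta(4.7+22, 2.3+34) = Beta(26.7, 36.3).
Var = αβ/((α+β)²(α+β+1)) = 26.7·36.3/(63.0²·64.0) = 0.003816.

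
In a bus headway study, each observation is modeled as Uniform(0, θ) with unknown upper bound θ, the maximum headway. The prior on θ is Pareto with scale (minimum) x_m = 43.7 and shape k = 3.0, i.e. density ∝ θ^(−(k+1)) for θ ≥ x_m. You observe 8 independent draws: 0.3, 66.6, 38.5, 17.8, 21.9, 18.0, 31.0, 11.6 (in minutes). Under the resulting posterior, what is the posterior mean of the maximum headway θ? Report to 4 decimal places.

73.2600

A Pareto(scale x_m, shape k) prior on the upper bound θ of Uniform(0, θ) is conjugate: posterior is Pareto(max(x_m, max xᵢ), k + n).
Sample maximum = 66.6; prior scale x_m = 43.7 → posterior scale = max = 66.6.
Posterior shape = 3.0 + 8 = 11.0.
E[θ|data] = k·x_m/(k−1) = 11.0·66.6/10.0 = 73.2600.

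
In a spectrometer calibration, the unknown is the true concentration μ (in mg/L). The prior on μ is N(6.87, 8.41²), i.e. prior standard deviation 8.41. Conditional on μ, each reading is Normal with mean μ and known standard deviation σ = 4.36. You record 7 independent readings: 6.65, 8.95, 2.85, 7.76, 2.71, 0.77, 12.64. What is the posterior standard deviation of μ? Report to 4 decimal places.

For Normal data with known variance σ², a Normal(μ₀, σ₀²) prior on μ is conjugate. Posterior precision = 1/σ₀² + n/σ²; posterior mean is the precision-weighted average of μ₀ and x̄.
σ₀² = 8.41² = 70.7281, σ² = 4.36² = 19.0096; σ² + n·σ₀² = 19.0096 + 7·70.7281 = 514.1063.
Posterior precision = 1/σ₀² + n/σ² = 1/70.7281 + 7/19.0096 = (σ² + n·σ₀²)/(σ₀²σ²) = 514.1063/(70.7281·19.0096); posterior variance σₙ² = σ₀²σ²/(σ² + n·σ₀²) = 70.7281·19.0096/514.1063 = 2.615243.
Posterior SD = √σₙ² = √(70.7281·19.0096/514.1063) = 1.6172.

1.6172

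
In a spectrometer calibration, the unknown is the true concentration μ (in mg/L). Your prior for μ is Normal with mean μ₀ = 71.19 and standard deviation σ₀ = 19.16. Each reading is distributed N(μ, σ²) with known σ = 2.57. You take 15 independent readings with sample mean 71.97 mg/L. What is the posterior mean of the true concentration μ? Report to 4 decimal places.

For Normal data with known variance σ², a Normal(μ₀, σ₀²) prior on μ is conjugate. Posterior precision = 1/σ₀² + n/σ²; posterior mean is the precision-weighted average of μ₀ and x̄.
n·x̄ = 15·71.97 = 1079.55.
σ₀² = 19.16² = 367.1056, σ² = 2.57² = 6.6049; σ² + n·σ₀² = 6.6049 + 15·367.1056 = 5513.1889.
Posterior mean = (μ₀/σ₀² + n·x̄/σ²)/(1/σ₀² + n/σ²) = (σ²·μ₀ + σ₀²·n·x̄)/(σ² + n·σ₀²) = (6.6049·71.19 + 367.1056·1079.55)/5513.1889 = 396779.053311/5513.1889 = 71.9691.

71.9691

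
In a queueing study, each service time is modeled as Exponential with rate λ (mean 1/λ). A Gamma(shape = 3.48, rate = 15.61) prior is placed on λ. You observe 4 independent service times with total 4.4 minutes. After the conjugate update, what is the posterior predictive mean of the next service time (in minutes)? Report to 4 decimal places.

3.0880

With a Gamma(shape α, rate β) prior on the exponential rate λ, the posterior after n observations with total T = Σxᵢ is Gamma(α+n, β+T).
Posterior: Gamma(3.48+4, 15.61+4.4) = Gamma(7.48, 20.01).
The predictive distribution for the next observation is Lomax; its mean is β/(α−1) = 20.01/6.48 = 3.0880.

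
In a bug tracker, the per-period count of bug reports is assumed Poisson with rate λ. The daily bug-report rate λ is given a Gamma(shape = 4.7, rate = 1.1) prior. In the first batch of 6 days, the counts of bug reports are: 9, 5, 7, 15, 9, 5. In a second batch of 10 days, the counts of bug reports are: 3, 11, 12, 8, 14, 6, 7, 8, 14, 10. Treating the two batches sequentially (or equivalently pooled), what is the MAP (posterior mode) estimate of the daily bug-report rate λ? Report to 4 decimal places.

8.5789

With a Gamma(shape α, rate β) prior, the Poisson likelihood is conjugate: the posterior is Gamma(α + ΣXᵢ, β + n).
Batch 1: sum of counts S = 50 over n = 6 days.
After batch 1: Gamma(α+S, β+n) = Gamma(4.7+50, 1.1+6) = Gamma(54.7, 7.1).
Batch 2: sum of counts S = 93 over n = 10 days.
After batch 2: Gamma(α+S, β+n) = Gamma(54.7+93, 7.1+10) = Gamma(147.7, 17.1).
Mode of Gamma(α,β) for α≥1 is (α−1)/β = 146.7/17.1 = 8.5789.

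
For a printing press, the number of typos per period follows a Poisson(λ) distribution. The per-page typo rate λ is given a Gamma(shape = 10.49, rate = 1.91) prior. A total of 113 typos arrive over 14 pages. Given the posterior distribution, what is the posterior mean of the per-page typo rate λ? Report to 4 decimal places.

7.7618

With a Gamma(shape α, rate β) prior, the Poisson likelihood is conjugate: the posterior is Gamma(α + ΣXᵢ, β + n).
Posterior: Gamma(α+S, β+n) = Gamma(10.49+113, 1.91+14) = Gamma(123.49, 15.91).
Posterior mean = α/β = 123.49/15.91 = 7.7618.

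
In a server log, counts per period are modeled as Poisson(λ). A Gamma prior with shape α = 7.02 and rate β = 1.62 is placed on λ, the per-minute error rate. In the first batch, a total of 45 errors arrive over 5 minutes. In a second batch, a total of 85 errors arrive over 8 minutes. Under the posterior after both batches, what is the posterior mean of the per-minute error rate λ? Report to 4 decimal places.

9.3721

With a Gamma(shape α, rate β) prior, the Poisson likelihood is conjugate: the posterior is Gamma(α + ΣXᵢ, β + n).
After batch 1: Gamma(α+S, β+n) = Gamma(7.02+45, 1.62+5) = Gamma(52.02, 6.62).
After batch 2: Gamma(α+S, β+n) = Gamma(52.02+85, 6.62+8) = Gamma(137.02, 14.62).
Posterior mean = α/β = 137.02/14.62 = 9.3721.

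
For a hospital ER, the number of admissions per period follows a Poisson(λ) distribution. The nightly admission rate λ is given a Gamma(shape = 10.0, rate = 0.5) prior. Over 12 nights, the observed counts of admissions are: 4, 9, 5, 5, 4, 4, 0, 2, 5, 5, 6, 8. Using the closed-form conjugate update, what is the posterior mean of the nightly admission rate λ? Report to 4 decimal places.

5.3600

With a Gamma(shape α, rate β) prior, the Poisson likelihood is conjugate: the posterior is Gamma(α + ΣXᵢ, β + n).
Sum of counts S = 57 over n = 12 nights.
Posterior: Gamma(α+S, β+n) = Gamma(10.0+57, 0.5+12) = Gamma(67.0, 12.5).
Posterior mean = α/β = 67.0/12.5 = 5.3600.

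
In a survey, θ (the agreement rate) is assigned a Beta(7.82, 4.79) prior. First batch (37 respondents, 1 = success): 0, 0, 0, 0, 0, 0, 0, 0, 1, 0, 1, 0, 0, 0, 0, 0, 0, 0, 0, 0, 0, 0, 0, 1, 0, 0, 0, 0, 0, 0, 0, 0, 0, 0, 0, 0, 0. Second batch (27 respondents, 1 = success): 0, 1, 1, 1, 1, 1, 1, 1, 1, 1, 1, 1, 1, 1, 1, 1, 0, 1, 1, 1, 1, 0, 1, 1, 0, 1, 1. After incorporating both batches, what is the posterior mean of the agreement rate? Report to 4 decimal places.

0.4415

The Beta prior is conjugate to a Binomial/Bernoulli likelihood; the update adds successes to α and failures to β.
After batch 1: Beta(7.82+3, 4.79+34) = Beta(10.82, 38.79).
After batch 2: Beta(10.82+23, 38.79+4) = Beta(33.82, 42.79).
Posterior mean = α/(α+β) = 33.82/76.61 = 0.4415.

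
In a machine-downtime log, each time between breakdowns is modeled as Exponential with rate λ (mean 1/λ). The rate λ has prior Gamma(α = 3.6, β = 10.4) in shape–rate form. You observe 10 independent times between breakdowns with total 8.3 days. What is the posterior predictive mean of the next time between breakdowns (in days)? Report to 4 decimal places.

With a Gamma(shape α, rate β) prior on the exponential rate λ, the posterior after n observations with total T = Σxᵢ is Gamma(α+n, β+T).
Posterior: Gamma(3.6+10, 10.4+8.3) = Gamma(13.6, 18.7).
The predictive distribution for the next observation is Lomax; its mean is β/(α−1) = 18.7/12.6 = 1.4841.

1.4841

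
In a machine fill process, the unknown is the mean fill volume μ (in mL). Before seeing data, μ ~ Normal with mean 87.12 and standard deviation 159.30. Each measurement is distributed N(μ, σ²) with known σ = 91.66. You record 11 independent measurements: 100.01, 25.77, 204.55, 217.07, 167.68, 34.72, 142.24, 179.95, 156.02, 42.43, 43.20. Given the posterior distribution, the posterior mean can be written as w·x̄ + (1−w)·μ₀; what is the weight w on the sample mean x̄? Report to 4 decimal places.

0.9708

For Normal data with known variance σ², a Normal(μ₀, σ₀²) prior on μ is conjugate. Posterior precision = 1/σ₀² + n/σ²; posterior mean is the precision-weighted average of μ₀ and x̄.
σ₀² = 159.30² = 25376.49, σ² = 91.66² = 8401.5556. Prior precision 1/σ₀² = 1/25376.49; data precision n/σ² = 11/8401.5556.
w = (n/σ²)/(1/σ₀² + n/σ²) = n·σ₀²/(σ² + n·σ₀²) = 11·25376.49/(8401.5556 + 11·25376.49) = 279141.39/287542.9456 = 0.9708.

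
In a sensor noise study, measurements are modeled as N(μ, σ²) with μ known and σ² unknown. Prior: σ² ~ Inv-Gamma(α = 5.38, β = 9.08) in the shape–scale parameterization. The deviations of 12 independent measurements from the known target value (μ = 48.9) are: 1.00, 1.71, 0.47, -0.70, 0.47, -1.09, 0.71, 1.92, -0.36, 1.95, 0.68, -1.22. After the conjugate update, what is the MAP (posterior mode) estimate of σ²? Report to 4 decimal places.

With known mean μ and an Inverse-Gamma(α, β) prior on σ², the Normal likelihood is conjugate: posterior is Inv-Gamma(α + n/2, β + Σ(xᵢ−μ)²/2).
Σ(xᵢ−μ)² = (1.00)² + (1.71)² + (0.47)² + (-0.70)² + (0.47)² + (-1.09)² + (0.71)² + (1.92)² + (-0.36)² + (1.95)² + (0.68)² + (-1.22)² = 16.1174.
Posterior: Inv-Gamma(5.38 + 12/2, 9.08 + 16.1174/2) = Inv-Gamma(11.38, 17.13870).
Mode = β/(α+1) = 17.13870/12.38 = 1.3844.

1.3844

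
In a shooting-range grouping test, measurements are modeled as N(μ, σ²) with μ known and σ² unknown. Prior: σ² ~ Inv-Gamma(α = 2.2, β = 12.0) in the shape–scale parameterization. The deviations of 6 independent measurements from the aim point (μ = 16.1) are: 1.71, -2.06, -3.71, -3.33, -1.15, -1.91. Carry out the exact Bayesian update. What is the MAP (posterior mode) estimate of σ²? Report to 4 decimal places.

4.9187

With known mean μ and an Inverse-Gamma(α, β) prior on σ², the Normal likelihood is conjugate: posterior is Inv-Gamma(α + n/2, β + Σ(xᵢ−μ)²/2).
Σ(xᵢ−μ)² = (1.71)² + (-2.06)² + (-3.71)² + (-3.33)² + (-1.15)² + (-1.91)² = 36.9913.
Posterior: Inv-Gamma(2.2 + 6/2, 12.0 + 36.9913/2) = Inv-Gamma(5.20, 30.49565).
Mode = β/(α+1) = 30.49565/6.20 = 4.9187.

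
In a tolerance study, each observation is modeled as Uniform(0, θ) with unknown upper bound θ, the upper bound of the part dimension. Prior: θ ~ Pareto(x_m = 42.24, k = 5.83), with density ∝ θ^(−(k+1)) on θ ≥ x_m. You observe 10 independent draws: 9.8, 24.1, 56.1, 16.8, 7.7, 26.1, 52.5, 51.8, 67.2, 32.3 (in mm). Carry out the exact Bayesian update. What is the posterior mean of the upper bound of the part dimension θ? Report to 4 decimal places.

71.7314

A Pareto(scale x_m, shape k) prior on the upper bound θ of Uniform(0, θ) is conjugate: posterior is Pareto(max(x_m, max xᵢ), k + n).
Sample maximum = 67.2; prior scale x_m = 42.24 → posterior scale = max = 67.20.
Posterior shape = 5.83 + 10 = 15.83.
E[θ|data] = k·x_m/(k−1) = 15.83·67.20/14.83 = 71.7314.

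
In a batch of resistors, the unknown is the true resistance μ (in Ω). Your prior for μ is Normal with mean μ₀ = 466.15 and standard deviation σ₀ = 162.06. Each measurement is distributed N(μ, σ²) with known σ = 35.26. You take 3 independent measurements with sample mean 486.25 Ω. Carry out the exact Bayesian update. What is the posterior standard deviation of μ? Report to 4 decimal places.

20.1986

For Normal data with known variance σ², a Normal(μ₀, σ₀²) prior on μ is conjugate. Posterior precision = 1/σ₀² + n/σ²; posterior mean is the precision-weighted average of μ₀ and x̄.
σ₀² = 162.06² = 26263.4436, σ² = 35.26² = 1243.2676; σ² + n·σ₀² = 1243.2676 + 3·26263.4436 = 80033.5984.
Posterior precision = 1/σ₀² + n/σ² = 1/26263.4436 + 3/1243.2676 = (σ² + n·σ₀²)/(σ₀²σ²) = 80033.5984/(26263.4436·1243.2676); posterior variance σₙ² = σ₀²σ²/(σ² + n·σ₀²) = 26263.4436·1243.2676/80033.5984 = 407.984761.
Posterior SD = √σₙ² = √(26263.4436·1243.2676/80033.5984) = 20.1986.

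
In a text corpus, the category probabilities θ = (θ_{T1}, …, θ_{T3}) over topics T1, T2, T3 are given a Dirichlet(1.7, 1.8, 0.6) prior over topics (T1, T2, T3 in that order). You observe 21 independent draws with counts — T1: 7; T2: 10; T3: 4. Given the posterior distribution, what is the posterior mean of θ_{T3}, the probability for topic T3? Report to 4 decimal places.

0.1833

The Dirichlet prior is conjugate to the Multinomial likelihood: each posterior αⱼ = prior αⱼ + observed count nⱼ.
Posterior concentration: (8.7, 11.8, 4.6), total = 25.1.
E[θ_{T3}|data] = α_{T3}/Σα = 4.6/25.1 = 0.1833.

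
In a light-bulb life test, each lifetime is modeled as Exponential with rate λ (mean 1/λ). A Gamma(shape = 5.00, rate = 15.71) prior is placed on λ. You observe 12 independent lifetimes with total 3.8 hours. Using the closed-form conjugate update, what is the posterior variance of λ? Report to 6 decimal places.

With a Gamma(shape α, rate β) prior on the exponential rate λ, the posterior after n observations with total T = Σxᵢ is Gamma(α+n, β+T).
Posterior: Gamma(5.00+12, 15.71+3.8) = Gamma(17.00, 19.51).
Var = α/β² = 0.044662.

0.044662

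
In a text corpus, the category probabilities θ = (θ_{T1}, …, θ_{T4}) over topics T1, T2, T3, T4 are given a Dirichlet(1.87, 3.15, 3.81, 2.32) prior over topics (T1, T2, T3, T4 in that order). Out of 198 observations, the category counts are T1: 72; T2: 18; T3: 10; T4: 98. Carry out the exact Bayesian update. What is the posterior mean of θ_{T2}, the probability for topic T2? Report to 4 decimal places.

0.1011

The Dirichlet prior is conjugate to the Multinomial likelihood: each posterior αⱼ = prior αⱼ + observed count nⱼ.
Posterior concentration: (73.87, 21.15, 13.81, 100.32), total = 209.15.
E[θ_{T2}|data] = α_{T2}/Σα = 21.15/209.15 = 0.1011.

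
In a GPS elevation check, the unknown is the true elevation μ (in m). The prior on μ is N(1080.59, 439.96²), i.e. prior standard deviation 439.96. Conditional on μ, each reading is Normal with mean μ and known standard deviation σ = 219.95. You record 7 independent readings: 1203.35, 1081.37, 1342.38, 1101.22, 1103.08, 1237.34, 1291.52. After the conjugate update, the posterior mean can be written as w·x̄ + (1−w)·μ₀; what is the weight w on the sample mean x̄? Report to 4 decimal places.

0.9655

For Normal data with known variance σ², a Normal(μ₀, σ₀²) prior on μ is conjugate. Posterior precision = 1/σ₀² + n/σ²; posterior mean is the precision-weighted average of μ₀ and x̄.
σ₀² = 439.96² = 193564.8016, σ² = 219.95² = 48378.0025. Prior precision 1/σ₀² = 1/193564.8016; data precision n/σ² = 7/48378.0025.
w = (n/σ²)/(1/σ₀² + n/σ²) = n·σ₀²/(σ² + n·σ₀²) = 7·193564.8016/(48378.0025 + 7·193564.8016) = 1354953.6112/1403331.6137 = 0.9655.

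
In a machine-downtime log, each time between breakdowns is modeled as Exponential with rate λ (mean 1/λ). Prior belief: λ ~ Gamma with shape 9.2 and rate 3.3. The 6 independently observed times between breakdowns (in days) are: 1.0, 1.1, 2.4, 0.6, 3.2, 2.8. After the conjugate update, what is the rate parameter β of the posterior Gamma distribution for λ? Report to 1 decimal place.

14.4

With a Gamma(shape α, rate β) prior on the exponential rate λ, the posterior after n observations with total T = Σxᵢ is Gamma(α+n, β+T).
Sum of observations T = 11.1 days; n = 6.
Posterior: Gamma(9.2+6, 3.3+11.1) = Gamma(15.2, 14.4).
Posterior β = 14.4.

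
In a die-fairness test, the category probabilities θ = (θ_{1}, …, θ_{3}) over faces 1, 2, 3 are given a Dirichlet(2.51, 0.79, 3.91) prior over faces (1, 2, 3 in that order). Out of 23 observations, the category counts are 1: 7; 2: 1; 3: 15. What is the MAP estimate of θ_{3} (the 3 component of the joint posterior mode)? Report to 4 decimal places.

0.6582

The Dirichlet prior is conjugate to the Multinomial likelihood: each posterior αⱼ = prior αⱼ + observed count nⱼ.
Posterior concentration: (9.51, 1.79, 18.91), total = 30.21.
Joint mode component: (α_{3}−1)/(Σα−K) = 17.91/27.21 = 0.6582.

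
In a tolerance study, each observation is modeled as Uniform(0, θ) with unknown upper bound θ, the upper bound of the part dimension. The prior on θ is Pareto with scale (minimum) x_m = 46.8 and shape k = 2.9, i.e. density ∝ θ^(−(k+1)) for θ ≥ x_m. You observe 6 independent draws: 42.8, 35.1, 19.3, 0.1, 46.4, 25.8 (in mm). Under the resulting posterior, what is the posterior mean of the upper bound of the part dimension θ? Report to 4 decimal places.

A Pareto(scale x_m, shape k) prior on the upper bound θ of Uniform(0, θ) is conjugate: posterior is Pareto(max(x_m, max xᵢ), k + n).
Sample maximum = 46.4; prior scale x_m = 46.8 → posterior scale = max = 46.8.
Posterior shape = 2.9 + 6 = 8.9.
E[θ|data] = k·x_m/(k−1) = 8.9·46.8/7.9 = 52.7241.

52.7241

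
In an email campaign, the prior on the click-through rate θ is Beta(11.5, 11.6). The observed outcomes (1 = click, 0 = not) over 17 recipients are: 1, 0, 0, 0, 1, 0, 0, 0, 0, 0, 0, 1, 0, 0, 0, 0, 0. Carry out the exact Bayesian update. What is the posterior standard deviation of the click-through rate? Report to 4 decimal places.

The Beta prior is conjugate to a Binomial/Bernoulli likelihood; the update adds successes to α and failures to β.
Posterior: Beta(α+k, β+n−k) = Beta(11.5+3, 11.6+14) = Beta(14.5, 25.6).
Var = αβ/((α+β)²(α+β+1)) = 14.5·25.6/(40.1²·41.1) = 0.00561665; SD = √0.00561665 = 0.0749.

0.0749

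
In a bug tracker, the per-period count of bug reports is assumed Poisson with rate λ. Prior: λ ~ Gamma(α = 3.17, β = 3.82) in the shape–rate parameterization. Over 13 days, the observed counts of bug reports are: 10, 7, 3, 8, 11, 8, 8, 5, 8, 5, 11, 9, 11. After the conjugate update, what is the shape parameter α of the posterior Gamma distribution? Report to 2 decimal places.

107.17

With a Gamma(shape α, rate β) prior, the Poisson likelihood is conjugate: the posterior is Gamma(α + ΣXᵢ, β + n).
Sum of counts S = 104 over n = 13 days.
Posterior: Gamma(α+S, β+n) = Gamma(3.17+104, 3.82+13) = Gamma(107.17, 16.82).
Posterior α = 107.17.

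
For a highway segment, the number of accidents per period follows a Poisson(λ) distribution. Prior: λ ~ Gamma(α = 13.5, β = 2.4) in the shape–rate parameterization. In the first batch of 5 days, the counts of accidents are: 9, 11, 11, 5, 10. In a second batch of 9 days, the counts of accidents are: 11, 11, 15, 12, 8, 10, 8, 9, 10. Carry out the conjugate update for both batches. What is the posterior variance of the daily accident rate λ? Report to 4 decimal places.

0.5707

With a Gamma(shape α, rate β) prior, the Poisson likelihood is conjugate: the posterior is Gamma(α + ΣXᵢ, β + n).
Batch 1: sum of counts S = 46 over n = 5 days.
After batch 1: Gamma(α+S, β+n) = Gamma(13.5+46, 2.4+5) = Gamma(59.5, 7.4).
Batch 2: sum of counts S = 94 over n = 9 days.
After batch 2: Gamma(α+S, β+n) = Gamma(59.5+94, 7.4+9) = Gamma(153.5, 16.4).
Var = α/β² = 153.5/16.4² = 0.5707.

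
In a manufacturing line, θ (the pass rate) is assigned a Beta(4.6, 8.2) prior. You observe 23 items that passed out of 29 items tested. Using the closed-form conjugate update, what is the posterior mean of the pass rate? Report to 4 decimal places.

0.6603

The Beta prior is conjugate to a Binomial/Bernoulli likelihood; the update adds successes to α and failures to β.
Posterior: Beta(α+k, β+n−k) = Beta(4.6+23, 8.2+6) = Beta(27.6, 14.2).
Posterior mean = α/(α+β) = 27.6/41.8 = 0.6603.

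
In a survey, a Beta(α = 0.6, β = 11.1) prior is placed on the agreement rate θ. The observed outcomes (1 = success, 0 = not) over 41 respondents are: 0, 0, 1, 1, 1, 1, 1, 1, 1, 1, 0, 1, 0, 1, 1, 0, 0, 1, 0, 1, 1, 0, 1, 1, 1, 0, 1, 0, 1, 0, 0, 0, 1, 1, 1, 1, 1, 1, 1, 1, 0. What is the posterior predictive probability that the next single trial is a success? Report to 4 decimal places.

The Beta prior is conjugate to a Binomial/Bernoulli likelihood; the update adds successes to α and failures to β.
Posterior: Beta(α+k, β+n−k) = Beta(0.6+27, 11.1+14) = Beta(27.6, 25.1).
For a single future Bernoulli trial, P(success | data) = α/(α+β) = 0.5237.

0.5237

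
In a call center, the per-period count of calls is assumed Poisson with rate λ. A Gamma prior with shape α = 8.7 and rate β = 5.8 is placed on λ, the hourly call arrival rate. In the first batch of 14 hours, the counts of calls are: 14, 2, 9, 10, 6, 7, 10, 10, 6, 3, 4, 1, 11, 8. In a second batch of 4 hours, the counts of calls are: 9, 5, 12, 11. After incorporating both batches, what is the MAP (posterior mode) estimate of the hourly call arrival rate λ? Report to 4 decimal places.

With a Gamma(shape α, rate β) prior, the Poisson likelihood is conjugate: the posterior is Gamma(α + ΣXᵢ, β + n).
Batch 1: sum of counts S = 101 over n = 14 hours.
After batch 1: Gamma(α+S, β+n) = Gamma(8.7+101, 5.8+14) = Gamma(109.7, 19.8).
Batch 2: sum of counts S = 37 over n = 4 hours.
After batch 2: Gamma(α+S, β+n) = Gamma(109.7+37, 19.8+4) = Gamma(146.7, 23.8).
Mode of Gamma(α,β) for α≥1 is (α−1)/β = 145.7/23.8 = 6.1218.

6.1218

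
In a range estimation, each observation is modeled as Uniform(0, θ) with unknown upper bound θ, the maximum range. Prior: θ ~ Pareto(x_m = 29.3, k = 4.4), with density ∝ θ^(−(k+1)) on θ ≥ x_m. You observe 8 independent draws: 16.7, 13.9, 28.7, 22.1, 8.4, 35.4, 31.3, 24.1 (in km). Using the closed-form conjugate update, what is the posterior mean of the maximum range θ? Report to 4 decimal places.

38.5053

A Pareto(scale x_m, shape k) prior on the upper bound θ of Uniform(0, θ) is conjugate: posterior is Pareto(max(x_m, max xᵢ), k + n).
Sample maximum = 35.4; prior scale x_m = 29.3 → posterior scale = max = 35.4.
Posterior shape = 4.4 + 8 = 12.4.
E[θ|data] = k·x_m/(k−1) = 12.4·35.4/11.4 = 38.5053.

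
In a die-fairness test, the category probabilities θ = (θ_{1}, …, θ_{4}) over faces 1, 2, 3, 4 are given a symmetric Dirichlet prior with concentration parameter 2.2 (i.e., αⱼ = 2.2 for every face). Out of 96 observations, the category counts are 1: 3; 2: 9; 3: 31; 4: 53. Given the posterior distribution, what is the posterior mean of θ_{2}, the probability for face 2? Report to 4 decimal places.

0.1069

The Dirichlet prior is conjugate to the Multinomial likelihood: each posterior αⱼ = prior αⱼ + observed count nⱼ.
Posterior concentration: (5.2, 11.2, 33.2, 55.2), total = 104.8.
E[θ_{2}|data] = α_{2}/Σα = 11.2/104.8 = 0.1069.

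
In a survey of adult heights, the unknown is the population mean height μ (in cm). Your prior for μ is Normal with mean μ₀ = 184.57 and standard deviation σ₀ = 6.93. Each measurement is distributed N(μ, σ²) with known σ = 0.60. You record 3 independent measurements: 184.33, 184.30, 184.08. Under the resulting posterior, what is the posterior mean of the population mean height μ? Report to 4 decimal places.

184.2375

For Normal data with known variance σ², a Normal(μ₀, σ₀²) prior on μ is conjugate. Posterior precision = 1/σ₀² + n/σ²; posterior mean is the precision-weighted average of μ₀ and x̄.
Σxᵢ = 184.33 + 184.30 + 184.08 = 552.71, so n·x̄ = 552.71.
σ₀² = 6.93² = 48.0249, σ² = 0.60² = 0.36; σ² + n·σ₀² = 0.36 + 3·48.0249 = 144.4347.
Posterior mean = (μ₀/σ₀² + n·x̄/σ²)/(1/σ₀² + n/σ²) = (σ²·μ₀ + σ₀²·n·x̄)/(σ² + n·σ₀²) = (0.36·184.57 + 48.0249·552.71)/144.4347 = 26610.287679/144.4347 = 184.2375.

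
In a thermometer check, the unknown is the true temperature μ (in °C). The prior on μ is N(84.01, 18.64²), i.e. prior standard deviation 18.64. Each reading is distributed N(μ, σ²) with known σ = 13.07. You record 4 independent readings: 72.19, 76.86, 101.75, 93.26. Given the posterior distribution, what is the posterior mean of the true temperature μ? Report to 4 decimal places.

For Normal data with known variance σ², a Normal(μ₀, σ₀²) prior on μ is conjugate. Posterior precision = 1/σ₀² + n/σ²; posterior mean is the precision-weighted average of μ₀ and x̄.
Σxᵢ = 72.19 + 76.86 + 101.75 + 93.26 = 344.06, so n·x̄ = 344.06.
σ₀² = 18.64² = 347.4496, σ² = 13.07² = 170.8249; σ² + n·σ₀² = 170.8249 + 4·347.4496 = 1560.6233.
Posterior mean = (μ₀/σ₀² + n·x̄/σ²)/(1/σ₀² + n/σ²) = (σ²·μ₀ + σ₀²·n·x̄)/(σ² + n·σ₀²) = (170.8249·84.01 + 347.4496·344.06)/1560.6233 = 133894.509225/1560.6233 = 85.7955.

85.7955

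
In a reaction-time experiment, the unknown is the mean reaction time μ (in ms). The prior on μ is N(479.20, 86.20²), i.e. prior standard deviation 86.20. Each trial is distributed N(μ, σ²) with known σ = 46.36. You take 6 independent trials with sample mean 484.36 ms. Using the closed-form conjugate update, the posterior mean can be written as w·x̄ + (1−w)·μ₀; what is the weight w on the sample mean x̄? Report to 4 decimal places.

For Normal data with known variance σ², a Normal(μ₀, σ₀²) prior on μ is conjugate. Posterior precision = 1/σ₀² + n/σ²; posterior mean is the precision-weighted average of μ₀ and x̄.
σ₀² = 86.20² = 7430.44, σ² = 46.36² = 2149.2496. Prior precision 1/σ₀² = 1/7430.44; data precision n/σ² = 6/2149.2496.
w = (n/σ²)/(1/σ₀² + n/σ²) = n·σ₀²/(σ² + n·σ₀²) = 6·7430.44/(2149.2496 + 6·7430.44) = 44582.64/46731.8896 = 0.9540.

0.9540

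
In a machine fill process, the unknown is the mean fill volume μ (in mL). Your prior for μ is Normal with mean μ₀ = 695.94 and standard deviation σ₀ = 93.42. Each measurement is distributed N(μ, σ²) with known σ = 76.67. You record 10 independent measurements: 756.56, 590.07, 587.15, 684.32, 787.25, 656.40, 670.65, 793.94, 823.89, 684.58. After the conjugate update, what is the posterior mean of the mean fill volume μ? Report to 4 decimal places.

703.0051

For Normal data with known variance σ², a Normal(μ₀, σ₀²) prior on μ is conjugate. Posterior precision = 1/σ₀² + n/σ²; posterior mean is the precision-weighted average of μ₀ and x̄.
Σxᵢ = 756.56 + 590.07 + 587.15 + 684.32 + 787.25 + 656.40 + 670.65 + 793.94 + 823.89 + 684.58 = 7034.81, so n·x̄ = 7034.81.
σ₀² = 93.42² = 8727.2964, σ² = 76.67² = 5878.2889; σ² + n·σ₀² = 5878.2889 + 10·8727.2964 = 93151.2529.
Posterior mean = (μ₀/σ₀² + n·x̄/σ²)/(1/σ₀² + n/σ²) = (σ²·μ₀ + σ₀²·n·x̄)/(σ² + n·σ₀²) = (5878.2889·695.94 + 8727.2964·7034.81)/93151.2529 = 65485808.36475/93151.2529 = 703.0051.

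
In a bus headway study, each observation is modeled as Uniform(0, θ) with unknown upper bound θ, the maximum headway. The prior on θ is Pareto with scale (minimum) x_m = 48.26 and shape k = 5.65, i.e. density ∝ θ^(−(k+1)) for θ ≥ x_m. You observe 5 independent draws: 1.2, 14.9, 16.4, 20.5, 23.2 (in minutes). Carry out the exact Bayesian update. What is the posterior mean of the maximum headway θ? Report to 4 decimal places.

53.2610

A Pareto(scale x_m, shape k) prior on the upper bound θ of Uniform(0, θ) is conjugate: posterior is Pareto(max(x_m, max xᵢ), k + n).
Sample maximum = 23.2; prior scale x_m = 48.26 → posterior scale = max = 48.26.
Posterior shape = 5.65 + 5 = 10.65.
E[θ|data] = k·x_m/(k−1) = 10.65·48.26/9.65 = 53.2610.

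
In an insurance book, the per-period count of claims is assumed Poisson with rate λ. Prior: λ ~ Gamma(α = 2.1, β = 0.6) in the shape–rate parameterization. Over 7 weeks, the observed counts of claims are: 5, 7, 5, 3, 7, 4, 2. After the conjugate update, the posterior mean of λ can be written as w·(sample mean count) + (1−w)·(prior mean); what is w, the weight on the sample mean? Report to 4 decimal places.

0.9211

With a Gamma(shape α, rate β) prior, the Poisson likelihood is conjugate: the posterior is Gamma(α + ΣXᵢ, β + n).
Posterior mean = (α₀+S)/(β₀+n) = [n/(β₀+n)]·(S/n) + [β₀/(β₀+n)]·(α₀/β₀), so only n and β₀ enter the weight.
Weight on data w = n/(β₀+n) = 7/(0.6+7) = 7/7.6 = 0.9211.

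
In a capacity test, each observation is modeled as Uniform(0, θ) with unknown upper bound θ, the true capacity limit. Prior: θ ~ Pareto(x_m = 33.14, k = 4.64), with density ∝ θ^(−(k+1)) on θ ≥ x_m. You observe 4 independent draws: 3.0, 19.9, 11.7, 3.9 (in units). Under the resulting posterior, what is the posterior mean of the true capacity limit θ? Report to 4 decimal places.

A Pareto(scale x_m, shape k) prior on the upper bound θ of Uniform(0, θ) is conjugate: posterior is Pareto(max(x_m, max xᵢ), k + n).
Sample maximum = 19.9; prior scale x_m = 33.14 → posterior scale = max = 33.14.
Posterior shape = 4.64 + 4 = 8.64.
E[θ|data] = k·x_m/(k−1) = 8.64·33.14/7.64 = 37.4777.

37.4777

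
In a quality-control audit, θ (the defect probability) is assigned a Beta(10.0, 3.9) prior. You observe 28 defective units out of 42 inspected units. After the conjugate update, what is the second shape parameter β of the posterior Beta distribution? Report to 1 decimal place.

17.9

The Beta prior is conjugate to a Binomial/Bernoulli likelihood; the update adds successes to α and failures to β.
Posterior: Beta(α+k, β+n−k) = Beta(10.0+28, 3.9+14) = Beta(38.0, 17.9).
Posterior β = 17.9.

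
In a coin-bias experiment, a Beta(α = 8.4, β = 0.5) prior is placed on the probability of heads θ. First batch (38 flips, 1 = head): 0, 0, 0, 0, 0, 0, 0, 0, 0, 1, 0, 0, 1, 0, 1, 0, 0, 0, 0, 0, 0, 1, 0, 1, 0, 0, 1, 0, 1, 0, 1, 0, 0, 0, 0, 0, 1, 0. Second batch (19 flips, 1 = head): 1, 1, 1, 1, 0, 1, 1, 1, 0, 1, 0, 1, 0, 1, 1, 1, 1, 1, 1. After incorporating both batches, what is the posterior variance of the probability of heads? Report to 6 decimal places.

0.003736

The Beta prior is conjugate to a Binomial/Bernoulli likelihood; the update adds successes to α and failures to β.
After batch 1: Beta(8.4+9, 0.5+29) = Beta(17.4, 29.5).
After batch 2: Beta(17.4+15, 29.5+4) = Beta(32.4, 33.5).
Var = αβ/((α+β)²(α+β+1)) = 32.4·33.5/(65.9²·66.9) = 0.003736.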